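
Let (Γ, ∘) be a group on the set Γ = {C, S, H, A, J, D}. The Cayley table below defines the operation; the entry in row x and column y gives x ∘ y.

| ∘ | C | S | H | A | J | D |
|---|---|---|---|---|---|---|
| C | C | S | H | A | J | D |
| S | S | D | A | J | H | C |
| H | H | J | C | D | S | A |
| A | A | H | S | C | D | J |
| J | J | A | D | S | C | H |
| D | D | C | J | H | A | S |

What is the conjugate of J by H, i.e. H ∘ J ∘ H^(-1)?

The identity is C. In row H, the entry C sits in column H, so H^(-1) = H.
H ∘ J = S
S ∘ H = A

A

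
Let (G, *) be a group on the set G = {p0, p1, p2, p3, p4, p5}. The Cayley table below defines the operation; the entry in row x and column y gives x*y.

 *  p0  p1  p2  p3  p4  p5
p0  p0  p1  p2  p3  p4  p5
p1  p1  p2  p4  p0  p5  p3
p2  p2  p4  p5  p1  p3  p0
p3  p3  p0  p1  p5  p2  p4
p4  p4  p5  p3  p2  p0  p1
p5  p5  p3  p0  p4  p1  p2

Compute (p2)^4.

p2

p2^1 = p2
p2^2 = p2*p2 = p5
p2^3 = p5*p2 = p0
p2^4 = p0*p2 = p2
(Structurally, G here is isomorphic to the cyclic group Z_6.)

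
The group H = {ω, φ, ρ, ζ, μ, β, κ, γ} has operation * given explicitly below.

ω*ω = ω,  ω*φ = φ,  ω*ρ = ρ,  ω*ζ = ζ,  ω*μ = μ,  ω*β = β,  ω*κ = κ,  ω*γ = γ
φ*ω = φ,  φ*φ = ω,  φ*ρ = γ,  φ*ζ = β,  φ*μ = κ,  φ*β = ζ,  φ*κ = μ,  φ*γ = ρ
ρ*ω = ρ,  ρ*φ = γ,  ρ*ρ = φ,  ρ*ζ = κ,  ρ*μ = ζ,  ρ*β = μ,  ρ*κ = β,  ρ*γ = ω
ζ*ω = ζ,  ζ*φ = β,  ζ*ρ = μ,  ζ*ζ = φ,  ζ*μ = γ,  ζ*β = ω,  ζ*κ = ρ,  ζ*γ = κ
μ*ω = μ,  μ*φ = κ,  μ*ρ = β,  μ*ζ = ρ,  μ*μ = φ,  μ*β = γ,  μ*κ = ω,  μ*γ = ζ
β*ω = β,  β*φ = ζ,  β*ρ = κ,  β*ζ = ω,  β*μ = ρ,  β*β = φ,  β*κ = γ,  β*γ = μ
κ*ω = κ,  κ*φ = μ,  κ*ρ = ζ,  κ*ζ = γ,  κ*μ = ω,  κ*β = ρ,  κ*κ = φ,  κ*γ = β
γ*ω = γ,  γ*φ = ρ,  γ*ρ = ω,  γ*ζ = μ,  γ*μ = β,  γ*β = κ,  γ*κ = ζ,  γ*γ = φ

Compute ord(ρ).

The identity element is ω (its row matches the header).
ρ^1 = ρ
ρ^2 = ρ * ρ = φ
ρ^3 = φ * ρ = γ
ρ^4 = γ * ρ = ω
The first power of ρ equal to the identity is ρ^4, so ord(ρ) = 4.

4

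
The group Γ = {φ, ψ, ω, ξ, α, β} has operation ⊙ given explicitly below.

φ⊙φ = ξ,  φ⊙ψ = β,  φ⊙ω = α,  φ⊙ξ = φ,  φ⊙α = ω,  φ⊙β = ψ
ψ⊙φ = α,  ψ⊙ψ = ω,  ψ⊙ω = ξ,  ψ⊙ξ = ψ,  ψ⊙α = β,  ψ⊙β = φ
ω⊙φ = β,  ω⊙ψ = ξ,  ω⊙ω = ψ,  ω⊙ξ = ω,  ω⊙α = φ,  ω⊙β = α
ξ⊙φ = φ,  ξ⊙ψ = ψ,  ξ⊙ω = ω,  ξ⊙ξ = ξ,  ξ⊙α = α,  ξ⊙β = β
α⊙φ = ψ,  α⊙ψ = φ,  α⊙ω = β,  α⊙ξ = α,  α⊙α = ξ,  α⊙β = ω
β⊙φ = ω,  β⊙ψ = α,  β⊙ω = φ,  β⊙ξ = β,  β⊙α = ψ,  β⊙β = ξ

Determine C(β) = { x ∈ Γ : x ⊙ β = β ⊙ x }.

Compare row β with column β entry by entry.
α ⊙ β = ω but β ⊙ α = ψ, so α does not.
Collecting the elements that commute with β: C(β) = {β, ξ}.

{β, ξ}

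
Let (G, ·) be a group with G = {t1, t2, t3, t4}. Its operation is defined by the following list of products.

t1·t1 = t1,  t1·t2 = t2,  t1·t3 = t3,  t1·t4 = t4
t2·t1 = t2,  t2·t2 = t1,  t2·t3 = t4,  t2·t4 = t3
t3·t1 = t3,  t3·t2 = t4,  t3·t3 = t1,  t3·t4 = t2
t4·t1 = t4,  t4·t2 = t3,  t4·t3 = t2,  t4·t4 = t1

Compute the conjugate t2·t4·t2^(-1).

t4

The identity is t1. In row t2, the entry t1 sits in column t2, so t2^(-1) = t2.
t2·t4 = t3
t3·t2 = t4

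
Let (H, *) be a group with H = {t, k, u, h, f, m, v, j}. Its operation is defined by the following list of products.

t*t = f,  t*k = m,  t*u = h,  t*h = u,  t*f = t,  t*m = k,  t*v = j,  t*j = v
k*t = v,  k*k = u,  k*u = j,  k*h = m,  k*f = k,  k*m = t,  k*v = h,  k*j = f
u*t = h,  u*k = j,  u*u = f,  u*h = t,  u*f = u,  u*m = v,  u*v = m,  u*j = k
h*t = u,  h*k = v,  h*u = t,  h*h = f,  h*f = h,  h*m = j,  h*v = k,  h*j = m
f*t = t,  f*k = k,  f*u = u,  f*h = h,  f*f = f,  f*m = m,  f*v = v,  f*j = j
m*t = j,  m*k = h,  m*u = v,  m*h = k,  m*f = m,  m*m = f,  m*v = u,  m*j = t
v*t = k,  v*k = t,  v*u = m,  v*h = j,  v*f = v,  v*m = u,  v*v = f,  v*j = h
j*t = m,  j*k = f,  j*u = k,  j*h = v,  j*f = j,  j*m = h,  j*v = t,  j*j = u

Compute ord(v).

2

The identity element is f (its row matches the header).
v^1 = v
v^2 = v * v = f
The first power of v equal to the identity is v^2, so ord(v) = 2.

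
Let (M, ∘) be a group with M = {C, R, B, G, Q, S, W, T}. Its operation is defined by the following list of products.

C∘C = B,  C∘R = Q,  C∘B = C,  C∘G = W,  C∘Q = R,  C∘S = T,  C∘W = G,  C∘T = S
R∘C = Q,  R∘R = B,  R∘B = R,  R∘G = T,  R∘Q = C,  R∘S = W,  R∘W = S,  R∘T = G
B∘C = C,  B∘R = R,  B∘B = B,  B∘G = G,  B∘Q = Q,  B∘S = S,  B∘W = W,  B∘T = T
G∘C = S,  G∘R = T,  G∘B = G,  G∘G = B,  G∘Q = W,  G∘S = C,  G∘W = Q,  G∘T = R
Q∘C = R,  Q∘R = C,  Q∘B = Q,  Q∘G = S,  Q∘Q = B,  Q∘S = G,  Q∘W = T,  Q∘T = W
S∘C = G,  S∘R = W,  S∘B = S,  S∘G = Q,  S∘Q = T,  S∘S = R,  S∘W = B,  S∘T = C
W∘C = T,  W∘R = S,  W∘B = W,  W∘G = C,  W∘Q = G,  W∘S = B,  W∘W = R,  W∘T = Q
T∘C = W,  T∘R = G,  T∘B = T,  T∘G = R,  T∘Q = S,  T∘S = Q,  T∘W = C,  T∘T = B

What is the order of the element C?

The identity element is B (its row matches the header).
C^1 = C
C^2 = C ∘ C = B
The first power of C equal to the identity is C^2, so ord(C) = 2.

2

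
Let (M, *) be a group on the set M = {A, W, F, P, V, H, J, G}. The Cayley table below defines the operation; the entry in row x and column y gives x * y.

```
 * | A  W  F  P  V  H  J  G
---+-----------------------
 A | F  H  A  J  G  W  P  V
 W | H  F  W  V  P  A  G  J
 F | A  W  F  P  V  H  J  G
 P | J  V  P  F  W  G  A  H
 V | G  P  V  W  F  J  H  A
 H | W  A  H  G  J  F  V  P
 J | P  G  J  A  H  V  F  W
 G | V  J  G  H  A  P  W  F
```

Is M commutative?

Yes

Check whether the table is symmetric across its main diagonal.
Every entry (row x, col y) equals the entry (row y, col x), so M is abelian.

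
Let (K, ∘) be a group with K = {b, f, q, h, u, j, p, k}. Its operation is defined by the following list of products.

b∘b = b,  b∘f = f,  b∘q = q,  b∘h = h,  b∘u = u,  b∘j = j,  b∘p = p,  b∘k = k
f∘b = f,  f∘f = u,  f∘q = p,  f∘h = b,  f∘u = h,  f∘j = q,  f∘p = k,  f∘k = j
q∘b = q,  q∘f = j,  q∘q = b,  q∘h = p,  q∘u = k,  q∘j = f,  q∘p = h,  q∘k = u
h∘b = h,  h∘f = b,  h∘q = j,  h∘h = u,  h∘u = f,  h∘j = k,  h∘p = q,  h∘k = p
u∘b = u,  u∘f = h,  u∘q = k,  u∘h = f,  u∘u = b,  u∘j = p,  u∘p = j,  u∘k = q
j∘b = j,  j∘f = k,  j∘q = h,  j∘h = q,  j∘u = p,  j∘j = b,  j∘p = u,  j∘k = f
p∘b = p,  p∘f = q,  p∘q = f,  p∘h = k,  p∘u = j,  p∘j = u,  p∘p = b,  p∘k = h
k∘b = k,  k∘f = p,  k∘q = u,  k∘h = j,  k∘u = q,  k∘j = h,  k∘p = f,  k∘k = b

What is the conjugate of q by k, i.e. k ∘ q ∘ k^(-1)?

The identity is b. In row k, the entry b sits in column k, so k^(-1) = k.
k ∘ q = u
u ∘ k = q

q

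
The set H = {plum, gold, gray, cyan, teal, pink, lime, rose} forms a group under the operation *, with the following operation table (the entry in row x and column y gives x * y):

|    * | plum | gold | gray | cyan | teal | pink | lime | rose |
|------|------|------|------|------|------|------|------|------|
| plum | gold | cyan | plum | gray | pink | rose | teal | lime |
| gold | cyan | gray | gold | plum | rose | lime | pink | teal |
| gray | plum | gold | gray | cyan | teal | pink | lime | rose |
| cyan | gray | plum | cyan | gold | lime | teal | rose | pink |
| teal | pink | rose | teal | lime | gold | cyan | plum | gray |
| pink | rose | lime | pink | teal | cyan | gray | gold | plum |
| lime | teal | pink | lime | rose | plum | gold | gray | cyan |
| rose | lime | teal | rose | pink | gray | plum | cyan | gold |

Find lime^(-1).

lime

First locate the identity: row gray matches the header, so gray is the identity.
Scan row lime for gray: lime * lime = gray. Hence lime^(-1) = lime.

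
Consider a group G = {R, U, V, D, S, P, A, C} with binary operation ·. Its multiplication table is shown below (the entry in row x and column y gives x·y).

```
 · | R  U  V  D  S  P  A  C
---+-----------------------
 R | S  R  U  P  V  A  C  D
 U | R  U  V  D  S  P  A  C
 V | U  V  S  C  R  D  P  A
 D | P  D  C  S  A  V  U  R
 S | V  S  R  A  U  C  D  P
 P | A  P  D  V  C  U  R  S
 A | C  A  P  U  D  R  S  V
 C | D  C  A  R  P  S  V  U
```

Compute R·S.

V

Read row R, column S: R·S = V.
(Structurally, G here is isomorphic to Z_2 x Z_4.)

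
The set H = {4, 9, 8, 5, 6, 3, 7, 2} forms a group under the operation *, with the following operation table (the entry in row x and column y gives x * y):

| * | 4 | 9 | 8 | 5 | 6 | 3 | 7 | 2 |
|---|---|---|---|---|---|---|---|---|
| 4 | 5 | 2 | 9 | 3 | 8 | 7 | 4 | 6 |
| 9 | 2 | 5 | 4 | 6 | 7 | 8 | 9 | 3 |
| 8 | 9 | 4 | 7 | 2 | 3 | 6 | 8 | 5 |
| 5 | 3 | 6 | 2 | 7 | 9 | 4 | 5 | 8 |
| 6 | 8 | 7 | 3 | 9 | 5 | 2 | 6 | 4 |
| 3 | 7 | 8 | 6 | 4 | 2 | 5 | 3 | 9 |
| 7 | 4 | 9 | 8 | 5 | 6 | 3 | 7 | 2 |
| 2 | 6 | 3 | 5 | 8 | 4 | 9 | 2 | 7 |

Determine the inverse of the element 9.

First locate the identity: row 7 matches the header, so 7 is the identity.
Scan row 9 for 7: 9 * 6 = 7. Hence 9^(-1) = 6.
(Structurally, H here is isomorphic to Z_2 x Z_4.)

6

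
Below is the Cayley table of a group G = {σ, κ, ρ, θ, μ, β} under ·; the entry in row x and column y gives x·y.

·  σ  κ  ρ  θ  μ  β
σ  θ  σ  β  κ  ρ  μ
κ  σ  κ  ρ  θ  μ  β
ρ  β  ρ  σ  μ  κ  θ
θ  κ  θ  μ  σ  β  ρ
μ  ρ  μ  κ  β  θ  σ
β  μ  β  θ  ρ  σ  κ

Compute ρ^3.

ρ^1 = ρ
ρ^2 = ρ·ρ = σ
ρ^3 = σ·ρ = β

β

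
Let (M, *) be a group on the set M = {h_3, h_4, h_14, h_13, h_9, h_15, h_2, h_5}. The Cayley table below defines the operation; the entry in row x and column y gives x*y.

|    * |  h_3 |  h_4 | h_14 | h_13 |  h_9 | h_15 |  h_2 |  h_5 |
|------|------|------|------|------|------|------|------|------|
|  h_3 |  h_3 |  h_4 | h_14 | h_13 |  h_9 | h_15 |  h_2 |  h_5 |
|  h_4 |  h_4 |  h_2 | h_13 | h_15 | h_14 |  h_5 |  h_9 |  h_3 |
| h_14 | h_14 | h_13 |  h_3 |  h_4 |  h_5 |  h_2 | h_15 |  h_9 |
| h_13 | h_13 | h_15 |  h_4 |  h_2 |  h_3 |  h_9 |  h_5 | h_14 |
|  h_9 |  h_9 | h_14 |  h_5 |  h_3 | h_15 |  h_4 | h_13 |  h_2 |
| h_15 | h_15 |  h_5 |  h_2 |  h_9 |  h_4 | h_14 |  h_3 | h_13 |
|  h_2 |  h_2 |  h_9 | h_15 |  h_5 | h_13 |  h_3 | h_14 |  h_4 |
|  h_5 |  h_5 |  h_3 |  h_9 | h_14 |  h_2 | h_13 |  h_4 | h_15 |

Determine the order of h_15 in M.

The identity element is h_3 (its row matches the header).
h_15^1 = h_15
h_15^2 = h_15*h_15 = h_14
h_15^3 = h_14*h_15 = h_2
h_15^4 = h_2*h_15 = h_3
The first power of h_15 equal to the identity is h_15^4, so ord(h_15) = 4.
(Structurally, M here is isomorphic to the cyclic group Z_8.)

4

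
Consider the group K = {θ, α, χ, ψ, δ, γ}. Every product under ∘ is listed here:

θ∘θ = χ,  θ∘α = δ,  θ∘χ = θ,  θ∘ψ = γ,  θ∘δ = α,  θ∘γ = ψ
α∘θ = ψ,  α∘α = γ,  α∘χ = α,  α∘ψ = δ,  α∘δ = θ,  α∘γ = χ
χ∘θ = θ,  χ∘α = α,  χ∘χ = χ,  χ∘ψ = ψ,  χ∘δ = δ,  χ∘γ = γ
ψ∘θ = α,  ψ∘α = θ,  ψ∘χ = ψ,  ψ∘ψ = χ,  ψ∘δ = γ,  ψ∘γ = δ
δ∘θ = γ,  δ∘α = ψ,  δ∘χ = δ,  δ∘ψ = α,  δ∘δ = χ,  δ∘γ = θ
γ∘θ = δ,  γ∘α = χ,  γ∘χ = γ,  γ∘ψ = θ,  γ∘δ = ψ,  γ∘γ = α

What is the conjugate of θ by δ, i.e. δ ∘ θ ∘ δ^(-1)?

The identity is χ. In row δ, the entry χ sits in column δ, so δ^(-1) = δ.
δ ∘ θ = γ
γ ∘ δ = ψ

ψ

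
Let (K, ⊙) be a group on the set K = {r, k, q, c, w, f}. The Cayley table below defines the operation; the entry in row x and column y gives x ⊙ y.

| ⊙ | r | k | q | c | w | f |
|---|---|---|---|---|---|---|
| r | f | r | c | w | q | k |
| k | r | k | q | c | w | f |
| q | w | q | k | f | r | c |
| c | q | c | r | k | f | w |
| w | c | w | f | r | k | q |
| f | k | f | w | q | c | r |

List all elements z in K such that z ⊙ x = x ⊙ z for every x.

An element z is central iff its row equals its column in the table.
For w: w ⊙ r = c ≠ q = r ⊙ w, so w ∉ Z.
Checking each element this way leaves Z(K) = {k}.

{k}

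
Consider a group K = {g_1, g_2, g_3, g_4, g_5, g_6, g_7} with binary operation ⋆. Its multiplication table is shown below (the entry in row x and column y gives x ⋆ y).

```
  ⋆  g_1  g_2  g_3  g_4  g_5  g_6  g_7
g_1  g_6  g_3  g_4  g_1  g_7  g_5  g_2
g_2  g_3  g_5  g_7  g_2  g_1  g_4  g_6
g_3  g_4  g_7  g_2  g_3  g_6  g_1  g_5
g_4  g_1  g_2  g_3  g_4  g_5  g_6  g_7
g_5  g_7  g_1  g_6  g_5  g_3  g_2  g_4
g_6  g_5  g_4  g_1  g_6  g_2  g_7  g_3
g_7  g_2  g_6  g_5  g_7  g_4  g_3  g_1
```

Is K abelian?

Check whether the table is symmetric across its main diagonal.
Every entry (row x, col y) equals the entry (row y, col x), so K is abelian.

Yes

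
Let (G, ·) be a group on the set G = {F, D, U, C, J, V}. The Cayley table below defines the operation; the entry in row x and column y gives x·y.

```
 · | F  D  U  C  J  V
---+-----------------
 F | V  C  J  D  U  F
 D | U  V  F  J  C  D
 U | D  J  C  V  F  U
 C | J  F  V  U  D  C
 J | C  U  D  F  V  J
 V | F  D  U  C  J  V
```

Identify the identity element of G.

V

The identity e satisfies e·x = x for all x, so its row in the table reproduces the column headers.
Row V reads: F, D, U, C, J, V — exactly the header order. So V is the identity.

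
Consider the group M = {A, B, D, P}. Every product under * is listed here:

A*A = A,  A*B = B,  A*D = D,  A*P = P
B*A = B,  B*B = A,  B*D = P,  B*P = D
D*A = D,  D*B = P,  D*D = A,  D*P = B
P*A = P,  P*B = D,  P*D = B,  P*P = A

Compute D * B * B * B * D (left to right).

D * B = P
P * B = D
D * B = P
P * D = B
(Structurally, M here is isomorphic to the Klein four-group V_4.)

B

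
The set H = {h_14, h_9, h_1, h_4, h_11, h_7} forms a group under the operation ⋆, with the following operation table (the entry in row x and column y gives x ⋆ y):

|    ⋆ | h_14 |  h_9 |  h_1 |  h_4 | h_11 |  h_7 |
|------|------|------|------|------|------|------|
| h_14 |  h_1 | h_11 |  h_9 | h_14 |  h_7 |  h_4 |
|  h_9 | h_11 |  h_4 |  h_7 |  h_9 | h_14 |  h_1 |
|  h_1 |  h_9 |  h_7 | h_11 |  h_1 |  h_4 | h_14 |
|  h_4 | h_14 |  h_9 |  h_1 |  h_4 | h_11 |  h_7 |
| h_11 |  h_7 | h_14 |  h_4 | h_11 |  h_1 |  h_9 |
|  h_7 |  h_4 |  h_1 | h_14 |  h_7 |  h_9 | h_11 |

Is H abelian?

Yes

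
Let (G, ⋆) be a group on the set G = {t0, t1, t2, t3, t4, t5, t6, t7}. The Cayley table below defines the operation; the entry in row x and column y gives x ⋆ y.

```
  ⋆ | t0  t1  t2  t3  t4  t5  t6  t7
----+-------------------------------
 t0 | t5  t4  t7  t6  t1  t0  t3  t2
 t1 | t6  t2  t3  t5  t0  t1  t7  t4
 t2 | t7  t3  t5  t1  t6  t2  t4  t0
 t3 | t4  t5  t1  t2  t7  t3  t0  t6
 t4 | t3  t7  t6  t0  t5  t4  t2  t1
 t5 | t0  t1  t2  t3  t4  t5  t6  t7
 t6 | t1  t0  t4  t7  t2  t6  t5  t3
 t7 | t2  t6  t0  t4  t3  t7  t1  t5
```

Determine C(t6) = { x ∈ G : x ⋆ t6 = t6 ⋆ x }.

{t2, t4, t5, t6}

Compare row t6 with column t6 entry by entry.
t4 ⋆ t6 = t2 = t6 ⋆ t4, so t4 commutes with t6.
t1 ⋆ t6 = t7 but t6 ⋆ t1 = t0, so t1 does not.
Collecting the elements that commute with t6: C(t6) = {t2, t4, t5, t6}.
(Structurally, G here is isomorphic to the dihedral group D_4.)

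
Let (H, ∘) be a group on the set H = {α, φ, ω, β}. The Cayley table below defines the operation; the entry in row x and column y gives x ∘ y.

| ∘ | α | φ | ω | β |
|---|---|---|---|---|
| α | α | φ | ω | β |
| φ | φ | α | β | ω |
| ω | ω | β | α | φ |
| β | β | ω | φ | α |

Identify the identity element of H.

The identity e satisfies e ∘ x = x for all x, so its row in the table reproduces the column headers.
Row α reads: α, φ, ω, β — exactly the header order. So α is the identity.
(Structurally, H here is isomorphic to the Klein four-group V_4.)

α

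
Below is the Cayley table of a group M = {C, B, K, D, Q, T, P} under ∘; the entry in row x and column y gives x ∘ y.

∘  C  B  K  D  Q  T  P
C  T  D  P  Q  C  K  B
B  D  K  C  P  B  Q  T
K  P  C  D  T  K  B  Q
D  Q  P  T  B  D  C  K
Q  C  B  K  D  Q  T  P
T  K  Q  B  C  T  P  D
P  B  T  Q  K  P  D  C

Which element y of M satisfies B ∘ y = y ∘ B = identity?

First locate the identity: row Q matches the header, so Q is the identity.
Scan row B for Q: B ∘ T = Q. Hence B^(-1) = T.
(Structurally, M here is isomorphic to the cyclic group Z_7.)

T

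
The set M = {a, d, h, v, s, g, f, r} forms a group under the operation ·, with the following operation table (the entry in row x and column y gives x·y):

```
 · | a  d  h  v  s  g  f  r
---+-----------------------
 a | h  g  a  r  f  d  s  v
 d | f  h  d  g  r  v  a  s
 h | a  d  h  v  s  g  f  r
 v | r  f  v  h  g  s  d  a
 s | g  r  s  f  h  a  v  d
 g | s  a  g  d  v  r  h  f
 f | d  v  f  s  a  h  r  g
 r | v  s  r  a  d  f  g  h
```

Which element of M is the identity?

h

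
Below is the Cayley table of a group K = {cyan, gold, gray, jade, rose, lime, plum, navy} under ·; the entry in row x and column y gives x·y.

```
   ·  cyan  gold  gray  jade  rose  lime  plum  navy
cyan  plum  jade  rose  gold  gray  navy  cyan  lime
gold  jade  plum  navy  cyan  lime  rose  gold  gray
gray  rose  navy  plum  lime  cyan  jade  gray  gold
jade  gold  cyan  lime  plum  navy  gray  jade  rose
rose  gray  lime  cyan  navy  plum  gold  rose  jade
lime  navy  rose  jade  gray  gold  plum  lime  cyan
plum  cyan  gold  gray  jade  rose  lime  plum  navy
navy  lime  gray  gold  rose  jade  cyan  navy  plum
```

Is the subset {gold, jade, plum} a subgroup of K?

jade·gold = cyan, which is not in {gold, jade, plum}.
The subset is not closed under ·, so it is not a subgroup.

No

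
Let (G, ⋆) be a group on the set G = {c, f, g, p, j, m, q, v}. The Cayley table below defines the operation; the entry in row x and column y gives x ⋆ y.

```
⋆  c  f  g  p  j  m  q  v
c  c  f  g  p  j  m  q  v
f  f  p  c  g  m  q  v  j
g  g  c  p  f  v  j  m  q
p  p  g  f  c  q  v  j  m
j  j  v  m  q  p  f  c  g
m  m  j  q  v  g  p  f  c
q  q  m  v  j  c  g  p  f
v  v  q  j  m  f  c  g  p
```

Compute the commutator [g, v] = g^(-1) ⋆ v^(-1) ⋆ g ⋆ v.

Identity is c; from the table g^(-1) = f and v^(-1) = m.
f ⋆ m = q
q ⋆ g = v
v ⋆ v = p

p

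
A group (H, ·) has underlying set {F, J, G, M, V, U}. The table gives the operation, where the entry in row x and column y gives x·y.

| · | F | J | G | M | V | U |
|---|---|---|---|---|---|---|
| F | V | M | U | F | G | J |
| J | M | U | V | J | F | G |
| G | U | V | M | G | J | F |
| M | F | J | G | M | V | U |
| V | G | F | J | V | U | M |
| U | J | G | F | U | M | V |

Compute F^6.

F^1 = F
F^2 = F·F = V
F^3 = V·F = G
F^4 = G·F = U
F^5 = U·F = J
F^6 = J·F = M

M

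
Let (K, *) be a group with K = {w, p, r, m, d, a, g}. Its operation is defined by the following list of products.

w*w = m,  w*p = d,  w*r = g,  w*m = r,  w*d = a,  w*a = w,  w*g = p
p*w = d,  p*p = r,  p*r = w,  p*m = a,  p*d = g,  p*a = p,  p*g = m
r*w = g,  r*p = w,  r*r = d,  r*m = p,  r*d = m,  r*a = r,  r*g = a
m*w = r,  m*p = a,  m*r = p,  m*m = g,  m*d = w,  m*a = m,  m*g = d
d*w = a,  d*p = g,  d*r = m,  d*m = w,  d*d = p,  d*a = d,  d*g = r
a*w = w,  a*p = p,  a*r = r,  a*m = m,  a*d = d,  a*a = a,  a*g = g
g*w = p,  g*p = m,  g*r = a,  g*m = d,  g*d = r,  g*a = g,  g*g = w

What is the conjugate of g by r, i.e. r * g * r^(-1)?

The identity is a. In row r, the entry a sits in column g, so r^(-1) = g.
r * g = a
a * g = g

g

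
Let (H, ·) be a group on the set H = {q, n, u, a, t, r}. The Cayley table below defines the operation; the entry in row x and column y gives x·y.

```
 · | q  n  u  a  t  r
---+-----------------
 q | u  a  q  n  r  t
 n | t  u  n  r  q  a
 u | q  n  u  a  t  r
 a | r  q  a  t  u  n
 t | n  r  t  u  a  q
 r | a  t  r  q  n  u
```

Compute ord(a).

3

The identity element is u (its row matches the header).
a^1 = a
a^2 = a·a = t
a^3 = t·a = u
The first power of a equal to the identity is a^3, so ord(a) = 3.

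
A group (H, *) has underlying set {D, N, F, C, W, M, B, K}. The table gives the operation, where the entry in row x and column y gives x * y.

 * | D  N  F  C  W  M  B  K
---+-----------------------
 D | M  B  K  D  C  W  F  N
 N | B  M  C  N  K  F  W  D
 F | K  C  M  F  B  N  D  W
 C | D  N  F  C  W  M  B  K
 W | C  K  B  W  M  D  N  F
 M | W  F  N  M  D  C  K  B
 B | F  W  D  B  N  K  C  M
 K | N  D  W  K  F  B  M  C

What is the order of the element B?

2

The identity element is C (its row matches the header).
B^1 = B
B^2 = B * B = C
The first power of B equal to the identity is B^2, so ord(B) = 2.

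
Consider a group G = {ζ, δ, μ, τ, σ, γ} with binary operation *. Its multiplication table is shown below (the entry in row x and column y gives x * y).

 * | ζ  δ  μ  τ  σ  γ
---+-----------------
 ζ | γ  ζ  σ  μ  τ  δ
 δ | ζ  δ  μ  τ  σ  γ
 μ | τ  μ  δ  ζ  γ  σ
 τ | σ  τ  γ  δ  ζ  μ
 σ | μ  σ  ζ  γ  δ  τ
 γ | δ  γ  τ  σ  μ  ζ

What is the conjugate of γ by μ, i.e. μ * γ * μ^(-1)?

ζ

The identity is δ. In row μ, the entry δ sits in column μ, so μ^(-1) = μ.
μ * γ = σ
σ * μ = ζ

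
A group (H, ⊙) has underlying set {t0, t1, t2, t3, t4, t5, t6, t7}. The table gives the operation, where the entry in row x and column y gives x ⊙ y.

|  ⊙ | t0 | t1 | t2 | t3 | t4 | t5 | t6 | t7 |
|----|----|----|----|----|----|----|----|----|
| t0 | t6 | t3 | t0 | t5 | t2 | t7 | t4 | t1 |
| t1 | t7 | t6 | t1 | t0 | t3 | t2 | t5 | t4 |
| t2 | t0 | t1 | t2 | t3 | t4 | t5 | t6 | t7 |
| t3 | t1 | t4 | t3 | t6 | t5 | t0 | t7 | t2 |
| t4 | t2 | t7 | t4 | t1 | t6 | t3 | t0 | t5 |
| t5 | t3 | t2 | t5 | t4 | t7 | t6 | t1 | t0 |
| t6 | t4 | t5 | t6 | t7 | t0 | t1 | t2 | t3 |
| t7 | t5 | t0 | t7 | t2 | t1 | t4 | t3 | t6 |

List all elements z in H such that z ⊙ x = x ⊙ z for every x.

{t2, t6}

An element z is central iff its row equals its column in the table.
For t0: t0 ⊙ t3 = t5 ≠ t1 = t3 ⊙ t0, so t0 ∉ Z.
Checking each element this way leaves Z(H) = {t2, t6}.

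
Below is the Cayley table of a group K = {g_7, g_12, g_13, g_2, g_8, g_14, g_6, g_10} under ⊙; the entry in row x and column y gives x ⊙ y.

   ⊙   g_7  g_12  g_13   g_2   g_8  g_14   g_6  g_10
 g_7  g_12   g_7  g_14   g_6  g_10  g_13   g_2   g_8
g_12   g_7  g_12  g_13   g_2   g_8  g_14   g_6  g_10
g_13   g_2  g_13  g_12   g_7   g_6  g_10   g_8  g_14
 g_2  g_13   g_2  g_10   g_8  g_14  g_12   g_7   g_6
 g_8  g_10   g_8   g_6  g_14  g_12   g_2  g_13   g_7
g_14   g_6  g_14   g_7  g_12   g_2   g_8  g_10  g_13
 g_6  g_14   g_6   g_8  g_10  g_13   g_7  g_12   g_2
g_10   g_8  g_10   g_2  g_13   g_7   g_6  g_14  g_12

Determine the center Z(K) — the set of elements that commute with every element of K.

An element z is central iff its row equals its column in the table.
For g_6: g_6 ⊙ g_2 = g_10 ≠ g_7 = g_2 ⊙ g_6, so g_6 ∉ Z.
Checking each element this way leaves Z(K) = {g_12, g_8}.

{g_12, g_8}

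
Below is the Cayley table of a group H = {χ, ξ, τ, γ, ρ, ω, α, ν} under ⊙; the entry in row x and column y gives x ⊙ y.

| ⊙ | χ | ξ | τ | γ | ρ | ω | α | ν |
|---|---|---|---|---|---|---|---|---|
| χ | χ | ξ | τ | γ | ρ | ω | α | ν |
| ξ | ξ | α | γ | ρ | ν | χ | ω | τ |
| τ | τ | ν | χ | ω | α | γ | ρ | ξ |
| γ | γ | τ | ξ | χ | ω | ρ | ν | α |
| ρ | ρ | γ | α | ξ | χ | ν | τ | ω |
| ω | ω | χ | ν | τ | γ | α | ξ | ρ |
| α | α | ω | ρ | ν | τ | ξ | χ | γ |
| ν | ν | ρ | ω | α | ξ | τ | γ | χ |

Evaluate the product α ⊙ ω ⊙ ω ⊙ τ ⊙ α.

α ⊙ ω = ξ
ξ ⊙ ω = χ
χ ⊙ τ = τ
τ ⊙ α = ρ

ρ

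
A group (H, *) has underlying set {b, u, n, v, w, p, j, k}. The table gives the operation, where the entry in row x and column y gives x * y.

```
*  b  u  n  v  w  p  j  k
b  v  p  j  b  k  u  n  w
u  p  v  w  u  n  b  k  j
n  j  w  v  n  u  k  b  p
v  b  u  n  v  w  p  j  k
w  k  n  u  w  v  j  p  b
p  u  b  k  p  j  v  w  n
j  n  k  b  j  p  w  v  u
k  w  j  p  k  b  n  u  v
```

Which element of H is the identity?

v

The identity e satisfies e * x = x for all x, so its row in the table reproduces the column headers.
Row v reads: b, u, n, v, w, p, j, k — exactly the header order. So v is the identity.
(Structurally, H here is isomorphic to the elementary abelian group (Z_2)^3.)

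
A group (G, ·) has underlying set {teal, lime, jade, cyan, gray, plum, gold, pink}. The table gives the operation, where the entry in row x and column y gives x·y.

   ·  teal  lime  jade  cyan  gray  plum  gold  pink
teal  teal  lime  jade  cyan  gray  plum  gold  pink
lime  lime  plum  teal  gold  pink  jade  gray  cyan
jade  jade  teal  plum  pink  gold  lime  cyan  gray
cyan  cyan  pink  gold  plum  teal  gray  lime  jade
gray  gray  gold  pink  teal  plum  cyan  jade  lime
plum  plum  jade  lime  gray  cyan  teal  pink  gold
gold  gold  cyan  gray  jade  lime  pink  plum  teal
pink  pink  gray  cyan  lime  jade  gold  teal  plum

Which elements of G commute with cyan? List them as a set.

{cyan, gray, plum, teal}

Compare row cyan with column cyan entry by entry.
gray·cyan = teal = cyan·gray, so gray commutes with cyan.
jade·cyan = pink but cyan·jade = gold, so jade does not.
Collecting the elements that commute with cyan: C(cyan) = {cyan, gray, plum, teal}.
(Structurally, G here is isomorphic to the quaternion group Q_8.)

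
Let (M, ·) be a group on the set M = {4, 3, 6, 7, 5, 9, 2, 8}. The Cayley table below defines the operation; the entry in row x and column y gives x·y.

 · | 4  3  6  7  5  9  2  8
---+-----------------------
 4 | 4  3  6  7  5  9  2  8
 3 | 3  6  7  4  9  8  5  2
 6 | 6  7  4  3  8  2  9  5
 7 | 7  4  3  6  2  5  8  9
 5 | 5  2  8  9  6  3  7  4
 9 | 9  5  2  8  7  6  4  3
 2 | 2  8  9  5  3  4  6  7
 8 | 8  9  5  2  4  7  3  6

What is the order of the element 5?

The identity element is 4 (its row matches the header).
5^1 = 5
5^2 = 5·5 = 6
5^3 = 6·5 = 8
5^4 = 8·5 = 4
The first power of 5 equal to the identity is 5^4, so ord(5) = 4.

4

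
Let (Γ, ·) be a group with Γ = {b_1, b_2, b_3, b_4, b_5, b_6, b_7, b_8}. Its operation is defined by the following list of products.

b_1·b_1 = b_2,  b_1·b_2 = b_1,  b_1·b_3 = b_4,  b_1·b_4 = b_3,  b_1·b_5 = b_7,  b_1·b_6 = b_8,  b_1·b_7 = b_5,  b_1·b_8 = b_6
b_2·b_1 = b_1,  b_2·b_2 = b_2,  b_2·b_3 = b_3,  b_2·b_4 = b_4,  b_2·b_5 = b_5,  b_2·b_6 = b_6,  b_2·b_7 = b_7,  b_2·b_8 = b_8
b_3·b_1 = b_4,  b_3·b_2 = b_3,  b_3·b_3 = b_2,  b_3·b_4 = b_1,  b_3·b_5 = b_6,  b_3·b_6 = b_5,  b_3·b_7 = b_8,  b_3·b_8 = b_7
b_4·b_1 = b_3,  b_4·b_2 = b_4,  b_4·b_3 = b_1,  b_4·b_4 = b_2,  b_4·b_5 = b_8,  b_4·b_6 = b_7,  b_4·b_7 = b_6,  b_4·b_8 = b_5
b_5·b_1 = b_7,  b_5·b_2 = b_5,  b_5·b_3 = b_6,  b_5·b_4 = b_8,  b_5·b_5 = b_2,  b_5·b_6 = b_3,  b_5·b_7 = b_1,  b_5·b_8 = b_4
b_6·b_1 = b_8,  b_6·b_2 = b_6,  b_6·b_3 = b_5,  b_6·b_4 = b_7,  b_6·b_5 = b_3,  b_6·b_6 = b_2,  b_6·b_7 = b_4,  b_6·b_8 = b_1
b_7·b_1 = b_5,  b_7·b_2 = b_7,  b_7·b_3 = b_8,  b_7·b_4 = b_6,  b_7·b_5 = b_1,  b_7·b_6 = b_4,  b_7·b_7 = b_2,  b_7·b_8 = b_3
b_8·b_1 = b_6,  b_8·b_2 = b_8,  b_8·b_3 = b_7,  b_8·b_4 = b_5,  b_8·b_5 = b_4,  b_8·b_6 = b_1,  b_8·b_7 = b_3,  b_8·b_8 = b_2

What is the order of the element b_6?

2

The identity element is b_2 (its row matches the header).
b_6^1 = b_6
b_6^2 = b_6·b_6 = b_2
The first power of b_6 equal to the identity is b_6^2, so ord(b_6) = 2.
(Structurally, Γ here is isomorphic to the elementary abelian group (Z_2)^3.)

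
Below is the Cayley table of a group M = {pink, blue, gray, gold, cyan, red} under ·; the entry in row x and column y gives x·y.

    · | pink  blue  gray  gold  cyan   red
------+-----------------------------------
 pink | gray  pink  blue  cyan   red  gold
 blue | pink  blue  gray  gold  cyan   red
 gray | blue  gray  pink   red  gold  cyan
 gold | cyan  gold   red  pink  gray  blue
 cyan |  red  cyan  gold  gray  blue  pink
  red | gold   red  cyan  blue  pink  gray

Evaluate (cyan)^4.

cyan^1 = cyan
cyan^2 = cyan·cyan = blue
cyan^3 = blue·cyan = cyan
cyan^4 = cyan·cyan = blue

blue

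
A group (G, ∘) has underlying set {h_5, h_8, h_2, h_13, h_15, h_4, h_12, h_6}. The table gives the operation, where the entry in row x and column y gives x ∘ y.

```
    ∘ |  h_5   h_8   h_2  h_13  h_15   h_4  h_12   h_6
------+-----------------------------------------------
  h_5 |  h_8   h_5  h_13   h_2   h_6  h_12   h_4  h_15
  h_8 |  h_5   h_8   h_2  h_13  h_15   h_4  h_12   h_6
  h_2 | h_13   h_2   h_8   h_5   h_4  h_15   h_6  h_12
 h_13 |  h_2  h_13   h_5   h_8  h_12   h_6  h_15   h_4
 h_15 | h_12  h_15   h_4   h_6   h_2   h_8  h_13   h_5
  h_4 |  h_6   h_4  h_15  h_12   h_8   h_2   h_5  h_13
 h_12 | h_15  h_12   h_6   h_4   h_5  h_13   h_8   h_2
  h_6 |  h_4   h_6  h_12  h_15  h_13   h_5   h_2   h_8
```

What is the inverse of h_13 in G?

h_13

First locate the identity: row h_8 matches the header, so h_8 is the identity.
Scan row h_13 for h_8: h_13 ∘ h_13 = h_8. Hence h_13^(-1) = h_13.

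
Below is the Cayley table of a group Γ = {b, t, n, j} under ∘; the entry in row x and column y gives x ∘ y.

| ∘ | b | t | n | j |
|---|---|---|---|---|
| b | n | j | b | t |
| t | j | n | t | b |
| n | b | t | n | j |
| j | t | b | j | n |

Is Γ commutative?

Check whether the table is symmetric across its main diagonal.
Every entry (row x, col y) equals the entry (row y, col x), so Γ is abelian.
(In fact Γ ≅ the Klein four-group V_4.)

Yes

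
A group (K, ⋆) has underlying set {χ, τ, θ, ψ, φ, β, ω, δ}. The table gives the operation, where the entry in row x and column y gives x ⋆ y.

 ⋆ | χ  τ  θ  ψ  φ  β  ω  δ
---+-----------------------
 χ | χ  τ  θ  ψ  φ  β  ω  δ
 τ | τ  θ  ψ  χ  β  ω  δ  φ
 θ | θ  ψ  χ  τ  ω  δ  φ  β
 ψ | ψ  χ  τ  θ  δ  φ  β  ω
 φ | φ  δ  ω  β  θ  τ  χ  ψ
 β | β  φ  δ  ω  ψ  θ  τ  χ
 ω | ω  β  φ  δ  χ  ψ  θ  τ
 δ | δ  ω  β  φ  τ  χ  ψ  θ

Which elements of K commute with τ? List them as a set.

Compare row τ with column τ entry by entry.
θ ⋆ τ = ψ = τ ⋆ θ, so θ commutes with τ.
δ ⋆ τ = ω but τ ⋆ δ = φ, so δ does not.
Collecting the elements that commute with τ: C(τ) = {θ, τ, χ, ψ}.
(Structurally, K here is isomorphic to the quaternion group Q_8.)

{θ, τ, χ, ψ}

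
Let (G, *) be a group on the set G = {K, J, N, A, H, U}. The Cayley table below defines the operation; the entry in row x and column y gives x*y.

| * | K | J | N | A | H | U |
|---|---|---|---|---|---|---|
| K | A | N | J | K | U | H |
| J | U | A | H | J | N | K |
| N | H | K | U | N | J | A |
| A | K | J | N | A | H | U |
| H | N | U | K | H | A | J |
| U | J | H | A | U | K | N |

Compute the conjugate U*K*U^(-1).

The identity is A. In row U, the entry A sits in column N, so U^(-1) = N.
U*K = J
J*N = H
(Structurally, G here is isomorphic to the symmetric group S_3.)

H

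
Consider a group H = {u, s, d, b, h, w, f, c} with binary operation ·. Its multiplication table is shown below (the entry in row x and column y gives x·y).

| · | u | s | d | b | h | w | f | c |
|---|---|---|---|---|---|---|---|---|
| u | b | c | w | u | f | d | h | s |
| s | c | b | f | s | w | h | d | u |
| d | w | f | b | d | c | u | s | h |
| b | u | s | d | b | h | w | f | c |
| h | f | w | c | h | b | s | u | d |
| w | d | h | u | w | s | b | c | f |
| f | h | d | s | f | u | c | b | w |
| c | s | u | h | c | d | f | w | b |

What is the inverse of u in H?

u

First locate the identity: row b matches the header, so b is the identity.
Scan row u for b: u·u = b. Hence u^(-1) = u.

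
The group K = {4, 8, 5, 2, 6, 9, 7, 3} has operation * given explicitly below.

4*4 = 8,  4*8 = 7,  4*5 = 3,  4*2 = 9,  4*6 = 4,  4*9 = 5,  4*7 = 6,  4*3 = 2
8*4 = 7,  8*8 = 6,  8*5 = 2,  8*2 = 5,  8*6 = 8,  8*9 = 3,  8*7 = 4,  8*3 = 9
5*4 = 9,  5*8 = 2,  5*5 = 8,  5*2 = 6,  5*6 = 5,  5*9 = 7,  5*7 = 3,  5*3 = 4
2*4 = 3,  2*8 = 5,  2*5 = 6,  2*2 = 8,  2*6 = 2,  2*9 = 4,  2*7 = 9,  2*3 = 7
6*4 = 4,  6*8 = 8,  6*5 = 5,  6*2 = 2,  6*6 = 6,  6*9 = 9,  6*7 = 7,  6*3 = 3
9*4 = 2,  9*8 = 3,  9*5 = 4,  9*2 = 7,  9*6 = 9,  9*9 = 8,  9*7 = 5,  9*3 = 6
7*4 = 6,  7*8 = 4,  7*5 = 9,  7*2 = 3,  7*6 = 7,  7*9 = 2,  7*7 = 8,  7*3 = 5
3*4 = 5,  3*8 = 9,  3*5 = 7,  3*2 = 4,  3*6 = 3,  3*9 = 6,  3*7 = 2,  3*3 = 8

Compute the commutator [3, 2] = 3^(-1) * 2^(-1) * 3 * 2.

Identity is 6; from the table 3^(-1) = 9 and 2^(-1) = 5.
9 * 5 = 4
4 * 3 = 2
2 * 2 = 8
(Structurally, K here is isomorphic to the quaternion group Q_8.)

8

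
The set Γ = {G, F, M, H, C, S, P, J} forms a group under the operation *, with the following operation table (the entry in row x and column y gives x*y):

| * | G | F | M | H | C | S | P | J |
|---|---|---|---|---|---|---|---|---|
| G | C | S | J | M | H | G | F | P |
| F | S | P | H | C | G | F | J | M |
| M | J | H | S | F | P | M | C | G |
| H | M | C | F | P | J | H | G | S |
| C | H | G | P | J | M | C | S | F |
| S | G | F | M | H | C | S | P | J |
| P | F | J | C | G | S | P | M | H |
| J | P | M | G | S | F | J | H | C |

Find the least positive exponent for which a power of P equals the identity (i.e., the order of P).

The identity element is S (its row matches the header).
P^1 = P
P^2 = P*P = M
P^3 = M*P = C
P^4 = C*P = S
The first power of P equal to the identity is P^4, so ord(P) = 4.

4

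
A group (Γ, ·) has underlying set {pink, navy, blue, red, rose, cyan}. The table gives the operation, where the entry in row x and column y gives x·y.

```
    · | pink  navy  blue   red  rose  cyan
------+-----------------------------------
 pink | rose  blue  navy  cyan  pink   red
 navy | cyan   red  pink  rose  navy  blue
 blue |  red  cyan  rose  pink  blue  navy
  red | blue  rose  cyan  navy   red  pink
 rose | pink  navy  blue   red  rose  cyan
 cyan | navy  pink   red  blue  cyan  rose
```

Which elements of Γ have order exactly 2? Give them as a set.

Identity is rose. Compute the order of each non-identity element by repeated multiplication:
  pink: pink → rose  (order 2)
  navy: navy → red → rose  (order 3)
  blue: blue → rose  (order 2)
  red: red → navy → rose  (order 3)
  cyan: cyan → rose  (order 2)
Elements of order 2: {blue, cyan, pink}.

{blue, cyan, pink}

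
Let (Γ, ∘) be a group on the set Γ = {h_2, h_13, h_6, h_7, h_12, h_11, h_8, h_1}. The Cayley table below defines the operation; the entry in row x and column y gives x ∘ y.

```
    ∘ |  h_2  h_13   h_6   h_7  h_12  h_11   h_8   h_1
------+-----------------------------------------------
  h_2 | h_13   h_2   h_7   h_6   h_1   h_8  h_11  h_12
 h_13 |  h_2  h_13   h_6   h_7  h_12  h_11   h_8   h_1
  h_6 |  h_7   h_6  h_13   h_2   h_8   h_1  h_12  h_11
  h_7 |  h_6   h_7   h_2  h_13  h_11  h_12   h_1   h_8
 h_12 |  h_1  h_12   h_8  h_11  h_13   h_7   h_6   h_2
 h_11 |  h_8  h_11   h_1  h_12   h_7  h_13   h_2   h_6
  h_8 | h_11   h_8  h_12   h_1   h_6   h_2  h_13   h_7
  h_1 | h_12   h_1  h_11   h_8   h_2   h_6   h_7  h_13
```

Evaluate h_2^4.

h_2^1 = h_2
h_2^2 = h_2 ∘ h_2 = h_13
h_2^3 = h_13 ∘ h_2 = h_2
h_2^4 = h_2 ∘ h_2 = h_13

h_13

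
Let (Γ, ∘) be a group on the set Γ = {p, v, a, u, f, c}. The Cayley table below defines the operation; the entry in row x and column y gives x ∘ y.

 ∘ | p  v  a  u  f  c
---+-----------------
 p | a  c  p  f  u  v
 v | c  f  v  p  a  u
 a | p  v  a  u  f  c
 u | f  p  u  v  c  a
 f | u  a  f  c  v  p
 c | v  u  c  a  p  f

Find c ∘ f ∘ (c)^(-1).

The identity is a. In row c, the entry a sits in column u, so c^(-1) = u.
c ∘ f = p
p ∘ u = f

f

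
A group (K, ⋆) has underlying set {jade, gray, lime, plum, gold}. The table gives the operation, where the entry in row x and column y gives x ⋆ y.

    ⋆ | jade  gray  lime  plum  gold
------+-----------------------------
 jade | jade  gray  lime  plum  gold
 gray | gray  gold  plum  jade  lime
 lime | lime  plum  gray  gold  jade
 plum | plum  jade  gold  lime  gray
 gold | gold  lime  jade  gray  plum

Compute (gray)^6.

gray^1 = gray
gray^2 = gray ⋆ gray = gold
gray^3 = gold ⋆ gray = lime
gray^4 = lime ⋆ gray = plum
gray^5 = plum ⋆ gray = jade
gray^6 = jade ⋆ gray = gray

gray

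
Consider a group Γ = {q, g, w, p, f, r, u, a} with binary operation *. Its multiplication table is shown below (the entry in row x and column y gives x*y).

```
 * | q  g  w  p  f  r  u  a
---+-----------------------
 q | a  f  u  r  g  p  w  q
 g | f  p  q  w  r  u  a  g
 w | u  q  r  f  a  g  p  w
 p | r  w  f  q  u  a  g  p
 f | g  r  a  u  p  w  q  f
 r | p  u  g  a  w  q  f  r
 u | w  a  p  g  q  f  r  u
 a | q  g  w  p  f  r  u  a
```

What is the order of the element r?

The identity element is a (its row matches the header).
r^1 = r
r^2 = r*r = q
r^3 = q*r = p
r^4 = p*r = a
The first power of r equal to the identity is r^4, so ord(r) = 4.

4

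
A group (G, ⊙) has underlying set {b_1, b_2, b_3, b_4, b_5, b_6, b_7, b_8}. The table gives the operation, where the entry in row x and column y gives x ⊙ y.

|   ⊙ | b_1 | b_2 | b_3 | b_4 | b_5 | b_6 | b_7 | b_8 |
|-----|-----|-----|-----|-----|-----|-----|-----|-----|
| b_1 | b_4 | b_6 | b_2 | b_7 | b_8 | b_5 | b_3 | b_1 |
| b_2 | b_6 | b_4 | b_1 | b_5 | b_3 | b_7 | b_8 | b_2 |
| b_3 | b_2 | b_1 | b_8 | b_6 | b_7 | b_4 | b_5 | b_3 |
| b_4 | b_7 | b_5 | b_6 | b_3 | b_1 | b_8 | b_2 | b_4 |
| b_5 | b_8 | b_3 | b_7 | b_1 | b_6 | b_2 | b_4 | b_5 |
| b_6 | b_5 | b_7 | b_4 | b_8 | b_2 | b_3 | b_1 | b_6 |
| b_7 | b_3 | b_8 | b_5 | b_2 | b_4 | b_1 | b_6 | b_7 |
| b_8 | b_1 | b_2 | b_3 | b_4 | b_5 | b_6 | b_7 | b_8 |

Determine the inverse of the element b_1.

b_5

First locate the identity: row b_8 matches the header, so b_8 is the identity.
Scan row b_1 for b_8: b_1 ⊙ b_5 = b_8. Hence b_1^(-1) = b_5.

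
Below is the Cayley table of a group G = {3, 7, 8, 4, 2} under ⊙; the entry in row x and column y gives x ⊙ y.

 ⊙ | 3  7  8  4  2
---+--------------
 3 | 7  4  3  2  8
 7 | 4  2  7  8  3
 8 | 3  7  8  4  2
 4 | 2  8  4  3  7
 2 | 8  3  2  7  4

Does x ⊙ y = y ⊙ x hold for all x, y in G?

Yes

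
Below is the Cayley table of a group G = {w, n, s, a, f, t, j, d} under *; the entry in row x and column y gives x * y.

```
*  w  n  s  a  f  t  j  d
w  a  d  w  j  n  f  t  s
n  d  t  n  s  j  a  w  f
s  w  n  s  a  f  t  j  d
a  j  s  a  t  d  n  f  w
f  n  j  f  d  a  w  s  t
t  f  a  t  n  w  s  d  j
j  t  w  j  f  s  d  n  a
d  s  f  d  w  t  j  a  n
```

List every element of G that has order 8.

{d, f, j, w}

Identity is s. Compute the order of each non-identity element by repeated multiplication:
  w: w → a → j → t → f → n → d → s  (order 8)
  n: n → t → a → s  (order 4)
  a: a → t → n → s  (order 4)
  f: f → a → d → t → w → n → j → s  (order 8)
  t: t → s  (order 2)
  j: j → n → w → t → d → a → f → s  (order 8)
  d: d → n → f → t → j → a → w → s  (order 8)
Elements of order 8: {d, f, j, w}.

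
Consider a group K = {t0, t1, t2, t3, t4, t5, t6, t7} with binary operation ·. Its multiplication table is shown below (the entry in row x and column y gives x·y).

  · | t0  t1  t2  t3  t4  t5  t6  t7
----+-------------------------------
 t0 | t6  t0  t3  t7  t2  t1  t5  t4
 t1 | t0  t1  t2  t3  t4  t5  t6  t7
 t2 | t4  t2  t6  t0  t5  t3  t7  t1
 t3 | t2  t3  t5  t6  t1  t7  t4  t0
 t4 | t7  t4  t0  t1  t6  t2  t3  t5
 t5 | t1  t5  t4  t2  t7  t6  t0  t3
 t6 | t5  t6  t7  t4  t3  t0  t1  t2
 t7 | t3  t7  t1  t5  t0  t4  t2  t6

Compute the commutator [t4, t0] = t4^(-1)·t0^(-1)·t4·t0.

Identity is t1; from the table t4^(-1) = t3 and t0^(-1) = t5.
t3·t5 = t7
t7·t4 = t0
t0·t0 = t6

t6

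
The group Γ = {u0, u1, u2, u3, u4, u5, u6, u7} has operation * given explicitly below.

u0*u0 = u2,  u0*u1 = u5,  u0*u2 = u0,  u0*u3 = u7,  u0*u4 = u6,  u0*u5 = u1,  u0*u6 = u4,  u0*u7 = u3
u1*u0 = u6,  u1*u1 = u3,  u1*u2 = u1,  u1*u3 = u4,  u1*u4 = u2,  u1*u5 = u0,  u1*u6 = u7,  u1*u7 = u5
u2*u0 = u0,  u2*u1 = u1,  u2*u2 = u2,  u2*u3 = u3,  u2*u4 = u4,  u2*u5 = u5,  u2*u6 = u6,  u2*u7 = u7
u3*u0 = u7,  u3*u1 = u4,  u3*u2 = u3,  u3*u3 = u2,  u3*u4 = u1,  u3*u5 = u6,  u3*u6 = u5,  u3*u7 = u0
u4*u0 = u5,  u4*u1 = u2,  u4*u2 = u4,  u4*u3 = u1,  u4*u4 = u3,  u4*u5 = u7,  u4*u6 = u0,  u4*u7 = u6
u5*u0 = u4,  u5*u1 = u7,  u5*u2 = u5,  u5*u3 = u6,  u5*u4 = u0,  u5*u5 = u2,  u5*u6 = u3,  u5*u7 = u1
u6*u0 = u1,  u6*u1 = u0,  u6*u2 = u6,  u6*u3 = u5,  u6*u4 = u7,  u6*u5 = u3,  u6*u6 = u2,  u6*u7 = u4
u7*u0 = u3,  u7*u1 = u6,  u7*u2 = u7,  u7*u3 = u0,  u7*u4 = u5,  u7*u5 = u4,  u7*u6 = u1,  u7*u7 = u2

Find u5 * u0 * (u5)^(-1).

The identity is u2. In row u5, the entry u2 sits in column u5, so u5^(-1) = u5.
u5 * u0 = u4
u4 * u5 = u7

u7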